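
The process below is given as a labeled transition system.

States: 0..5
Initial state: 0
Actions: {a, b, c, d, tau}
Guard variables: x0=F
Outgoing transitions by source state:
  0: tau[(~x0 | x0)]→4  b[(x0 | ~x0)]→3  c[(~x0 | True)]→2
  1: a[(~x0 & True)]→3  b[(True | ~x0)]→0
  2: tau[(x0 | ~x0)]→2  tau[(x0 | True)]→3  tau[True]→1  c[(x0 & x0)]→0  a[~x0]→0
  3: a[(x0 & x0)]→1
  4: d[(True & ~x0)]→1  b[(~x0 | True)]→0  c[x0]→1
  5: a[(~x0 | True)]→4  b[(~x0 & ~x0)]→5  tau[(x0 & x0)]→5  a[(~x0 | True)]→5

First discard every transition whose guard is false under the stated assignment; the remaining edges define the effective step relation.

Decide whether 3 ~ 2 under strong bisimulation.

Bisimulation quotient by refinement:
  π0 = {{0,1,2,3,4,5}}
  π1 = {{0},{1,5},{2},{3},{4}}
  π2 = {{0},{1},{2},{3},{4},{5}}
Fixed point at round 3; 6 class(es).
[3]={3}  [2]={2}

Answer: NOT BISIMILAR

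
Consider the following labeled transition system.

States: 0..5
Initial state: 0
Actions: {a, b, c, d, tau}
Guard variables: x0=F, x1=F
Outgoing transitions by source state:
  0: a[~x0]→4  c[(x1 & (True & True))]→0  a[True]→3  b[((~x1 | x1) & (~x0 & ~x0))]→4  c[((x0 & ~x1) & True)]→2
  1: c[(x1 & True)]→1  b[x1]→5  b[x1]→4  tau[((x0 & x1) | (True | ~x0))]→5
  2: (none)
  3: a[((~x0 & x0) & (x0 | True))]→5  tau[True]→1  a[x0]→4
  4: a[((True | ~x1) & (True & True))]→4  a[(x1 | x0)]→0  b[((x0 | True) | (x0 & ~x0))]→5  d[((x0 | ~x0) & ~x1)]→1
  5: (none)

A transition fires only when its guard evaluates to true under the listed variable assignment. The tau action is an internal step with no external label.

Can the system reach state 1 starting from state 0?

Answer: REACHABLE

Working:
8 transition(s) survive guard evaluation.
depth 0: {0}
depth 1: {3,4}  total {0,3,4}
depth 2: {1,5}  total {0,1,3,4,5}
Reach set: {0,1,3,4,5}
trace reaching 1: a·tau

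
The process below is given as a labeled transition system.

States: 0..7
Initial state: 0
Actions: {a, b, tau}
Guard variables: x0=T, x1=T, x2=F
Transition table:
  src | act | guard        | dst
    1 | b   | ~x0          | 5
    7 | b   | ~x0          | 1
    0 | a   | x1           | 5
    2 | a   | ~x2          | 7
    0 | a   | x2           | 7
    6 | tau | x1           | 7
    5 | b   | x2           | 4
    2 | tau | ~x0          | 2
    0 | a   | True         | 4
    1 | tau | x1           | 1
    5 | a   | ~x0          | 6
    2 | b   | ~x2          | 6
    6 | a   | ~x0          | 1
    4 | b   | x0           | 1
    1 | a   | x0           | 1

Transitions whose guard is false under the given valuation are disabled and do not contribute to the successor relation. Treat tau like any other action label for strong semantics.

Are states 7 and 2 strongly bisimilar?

Compute ~ classes (split until stable):
  P[0] = {{0,1,2,3,4,5,6,7}}
  P[1] = {{0},{1},{2},{3,5,7},{4},{6}}
6 equivalence class(es) (converged in 2)
class of 7: {3,5,7}; class of 2: {2}

Answer: NOT BISIMILAR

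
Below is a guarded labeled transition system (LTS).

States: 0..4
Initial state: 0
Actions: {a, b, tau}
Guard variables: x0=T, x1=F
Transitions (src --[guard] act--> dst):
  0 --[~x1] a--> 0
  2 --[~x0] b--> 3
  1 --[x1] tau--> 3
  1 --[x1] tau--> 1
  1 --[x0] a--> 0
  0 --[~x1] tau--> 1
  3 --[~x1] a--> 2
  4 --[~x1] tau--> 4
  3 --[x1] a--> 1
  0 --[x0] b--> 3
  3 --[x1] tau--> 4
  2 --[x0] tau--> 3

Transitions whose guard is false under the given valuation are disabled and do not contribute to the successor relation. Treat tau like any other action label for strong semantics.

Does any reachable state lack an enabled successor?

Answer: DEADLOCK-FREE

Analysis:
R = {0,1,2,3}
  0: a→0  b→3  tau→1  [3 out]
  1: a→0  [1 out]
  2: tau→3  [1 out]
  3: a→2  [1 out]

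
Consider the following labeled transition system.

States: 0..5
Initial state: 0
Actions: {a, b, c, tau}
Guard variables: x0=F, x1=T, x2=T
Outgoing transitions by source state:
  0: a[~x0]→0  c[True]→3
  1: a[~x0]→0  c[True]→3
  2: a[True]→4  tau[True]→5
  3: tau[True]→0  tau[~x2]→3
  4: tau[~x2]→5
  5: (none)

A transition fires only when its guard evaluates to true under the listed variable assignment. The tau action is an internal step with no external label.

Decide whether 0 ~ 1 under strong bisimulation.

Compute ~ classes (split until stable):
  P[0] = {{0,1,2,3,4,5}}
  P[1] = {{0,1},{2},{3},{4,5}}
Fixed point at round 2; 4 class(es).
0∈{0,1}, 1∈{0,1}

Answer: BISIMILAR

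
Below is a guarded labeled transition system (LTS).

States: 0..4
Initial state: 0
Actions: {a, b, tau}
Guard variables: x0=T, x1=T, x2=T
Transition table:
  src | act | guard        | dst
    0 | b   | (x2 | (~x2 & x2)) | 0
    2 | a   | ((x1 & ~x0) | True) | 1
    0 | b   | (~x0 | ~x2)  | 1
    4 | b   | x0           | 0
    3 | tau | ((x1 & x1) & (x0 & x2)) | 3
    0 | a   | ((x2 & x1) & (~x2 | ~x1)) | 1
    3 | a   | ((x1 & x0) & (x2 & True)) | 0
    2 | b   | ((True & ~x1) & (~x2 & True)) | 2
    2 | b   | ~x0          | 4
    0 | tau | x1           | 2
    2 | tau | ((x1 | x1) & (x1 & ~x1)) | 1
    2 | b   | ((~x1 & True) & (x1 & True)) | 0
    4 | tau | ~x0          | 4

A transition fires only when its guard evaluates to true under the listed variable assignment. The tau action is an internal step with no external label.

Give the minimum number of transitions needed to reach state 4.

BFS to 4:
  depth 0: {0}
  depth 1: {2}
  depth 2: {1}
4 never appears.

Answer: UNREACHABLE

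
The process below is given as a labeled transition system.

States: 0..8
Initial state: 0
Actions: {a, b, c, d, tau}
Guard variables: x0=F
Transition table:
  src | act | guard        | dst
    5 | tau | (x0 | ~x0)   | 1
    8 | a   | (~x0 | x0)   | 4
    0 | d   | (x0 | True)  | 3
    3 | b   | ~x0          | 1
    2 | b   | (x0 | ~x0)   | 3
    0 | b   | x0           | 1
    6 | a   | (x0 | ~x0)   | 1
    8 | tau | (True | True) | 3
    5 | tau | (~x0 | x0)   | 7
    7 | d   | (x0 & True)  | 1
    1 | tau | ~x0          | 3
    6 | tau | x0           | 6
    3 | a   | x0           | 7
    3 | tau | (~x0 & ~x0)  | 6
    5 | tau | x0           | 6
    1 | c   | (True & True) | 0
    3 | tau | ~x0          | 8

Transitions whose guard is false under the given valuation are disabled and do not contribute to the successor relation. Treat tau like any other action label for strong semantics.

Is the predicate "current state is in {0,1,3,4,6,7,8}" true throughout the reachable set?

Answer: INVARIANT HOLDS

Working:
Inv-set: {0,1,3,4,6,7,8}
Reach set: {0,1,3,4,6,8}
  0: safe
  1: safe
  3: safe
  4: safe
  6: safe
  8: safe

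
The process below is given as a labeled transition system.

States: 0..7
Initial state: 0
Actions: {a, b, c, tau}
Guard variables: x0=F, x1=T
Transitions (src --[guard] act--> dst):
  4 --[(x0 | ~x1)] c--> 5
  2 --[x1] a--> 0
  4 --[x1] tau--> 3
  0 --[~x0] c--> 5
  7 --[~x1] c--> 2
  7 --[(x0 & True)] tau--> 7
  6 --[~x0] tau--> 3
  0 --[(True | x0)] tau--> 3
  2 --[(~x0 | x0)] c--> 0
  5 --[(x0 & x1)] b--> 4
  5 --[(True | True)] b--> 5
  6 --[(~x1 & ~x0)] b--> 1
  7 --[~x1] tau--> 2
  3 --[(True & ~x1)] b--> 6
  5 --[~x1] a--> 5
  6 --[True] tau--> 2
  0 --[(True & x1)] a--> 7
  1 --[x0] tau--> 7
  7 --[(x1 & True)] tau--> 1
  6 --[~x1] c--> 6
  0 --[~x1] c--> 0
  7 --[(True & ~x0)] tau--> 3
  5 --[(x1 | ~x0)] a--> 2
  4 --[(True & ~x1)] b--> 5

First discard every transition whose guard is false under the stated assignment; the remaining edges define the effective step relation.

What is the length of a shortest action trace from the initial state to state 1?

Answer: 2

Analysis:
Breadth-first toward 1:
  depth 0: {0}
  depth 1: {3,5,7}
  depth 2: {1,2}
1 enters at depth 2; path a·tau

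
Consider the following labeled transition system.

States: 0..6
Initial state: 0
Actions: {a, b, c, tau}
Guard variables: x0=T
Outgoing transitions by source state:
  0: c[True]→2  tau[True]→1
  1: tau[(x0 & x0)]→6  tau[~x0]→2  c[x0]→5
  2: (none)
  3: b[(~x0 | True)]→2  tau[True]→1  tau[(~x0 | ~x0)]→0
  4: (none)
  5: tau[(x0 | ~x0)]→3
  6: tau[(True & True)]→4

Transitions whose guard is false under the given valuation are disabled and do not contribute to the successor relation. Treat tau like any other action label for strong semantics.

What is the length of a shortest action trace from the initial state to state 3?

Breadth-first toward 3:
  Layer 0: {0}
  Layer 1: {1,2}
  Layer 2: {5,6}
  Layer 3: {3,4}
depth(3)=3, e.g. tau·c·tau

Answer: 3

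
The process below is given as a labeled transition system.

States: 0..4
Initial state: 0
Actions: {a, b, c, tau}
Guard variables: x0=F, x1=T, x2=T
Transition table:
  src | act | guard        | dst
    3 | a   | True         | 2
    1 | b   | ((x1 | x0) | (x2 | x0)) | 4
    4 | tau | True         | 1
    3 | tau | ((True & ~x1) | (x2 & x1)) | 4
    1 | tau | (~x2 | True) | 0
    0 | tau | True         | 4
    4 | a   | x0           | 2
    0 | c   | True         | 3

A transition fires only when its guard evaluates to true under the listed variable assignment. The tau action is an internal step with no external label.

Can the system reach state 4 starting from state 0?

Answer: REACHABLE

Trace:
Guard filter leaves 7 enabled edge(s).
depth 0: {0}
depth 1: {3,4}  total {0,3,4}
depth 2: {1,2}  total {0,1,2,3,4}
Reachable = {0,1,2,3,4}
witness 4: tau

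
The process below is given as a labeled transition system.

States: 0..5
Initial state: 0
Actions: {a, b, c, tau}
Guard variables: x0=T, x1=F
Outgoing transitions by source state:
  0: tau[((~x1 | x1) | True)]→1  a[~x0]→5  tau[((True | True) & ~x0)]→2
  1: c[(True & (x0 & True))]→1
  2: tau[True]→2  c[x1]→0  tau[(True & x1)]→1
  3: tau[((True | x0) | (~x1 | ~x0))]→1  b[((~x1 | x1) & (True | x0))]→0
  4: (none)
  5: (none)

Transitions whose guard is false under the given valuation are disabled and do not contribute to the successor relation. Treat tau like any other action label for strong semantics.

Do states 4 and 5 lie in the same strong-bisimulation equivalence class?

Answer: BISIMILAR

Working:
Bisimulation quotient by refinement:
  π0 = {{0,1,2,3,4,5}}
  π1 = {{0,2},{1},{3},{4,5}}
  π2 = {{0},{1},{2},{3},{4,5}}
stable after 3 split(s): 5 block(s)
class of 4: {4,5}; class of 5: {4,5}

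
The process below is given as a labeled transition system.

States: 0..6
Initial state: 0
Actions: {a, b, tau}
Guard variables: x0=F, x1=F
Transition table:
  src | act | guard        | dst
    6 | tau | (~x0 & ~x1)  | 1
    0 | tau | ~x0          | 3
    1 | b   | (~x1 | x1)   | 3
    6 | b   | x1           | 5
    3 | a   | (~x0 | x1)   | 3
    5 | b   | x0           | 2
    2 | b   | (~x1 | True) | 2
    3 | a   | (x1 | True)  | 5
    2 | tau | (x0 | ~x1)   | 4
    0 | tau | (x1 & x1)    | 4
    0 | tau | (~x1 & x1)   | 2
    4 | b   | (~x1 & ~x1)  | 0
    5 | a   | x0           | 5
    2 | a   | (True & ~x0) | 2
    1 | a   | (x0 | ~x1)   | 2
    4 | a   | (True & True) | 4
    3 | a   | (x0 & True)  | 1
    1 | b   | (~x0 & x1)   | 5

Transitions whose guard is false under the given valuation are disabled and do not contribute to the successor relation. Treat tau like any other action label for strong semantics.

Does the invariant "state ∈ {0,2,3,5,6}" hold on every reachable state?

Answer: INVARIANT HOLDS

Working:
Allowed set {0,2,3,5,6}
Reachable = {0,3,5}
  0: safe
  3: safe
  5: safe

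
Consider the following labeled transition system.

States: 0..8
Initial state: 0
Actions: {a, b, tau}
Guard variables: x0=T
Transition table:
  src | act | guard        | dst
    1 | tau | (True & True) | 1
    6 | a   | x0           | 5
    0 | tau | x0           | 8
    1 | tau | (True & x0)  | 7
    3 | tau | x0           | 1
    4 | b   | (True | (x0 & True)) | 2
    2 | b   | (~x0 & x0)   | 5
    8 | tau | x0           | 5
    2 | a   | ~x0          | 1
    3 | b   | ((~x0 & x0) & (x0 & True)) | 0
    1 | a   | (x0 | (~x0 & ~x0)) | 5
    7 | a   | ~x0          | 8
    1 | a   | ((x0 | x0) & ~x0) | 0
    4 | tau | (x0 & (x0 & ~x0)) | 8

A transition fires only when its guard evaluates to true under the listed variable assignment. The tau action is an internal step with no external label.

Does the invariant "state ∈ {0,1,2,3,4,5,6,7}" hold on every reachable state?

Inv-set: {0,1,2,3,4,5,6,7}
Reach set: {0,5,8}
  0: ok
  5: ok
  8: VIOLATES
reach 8 via tau — violates

Answer: INVARIANT VIOLATED at state 8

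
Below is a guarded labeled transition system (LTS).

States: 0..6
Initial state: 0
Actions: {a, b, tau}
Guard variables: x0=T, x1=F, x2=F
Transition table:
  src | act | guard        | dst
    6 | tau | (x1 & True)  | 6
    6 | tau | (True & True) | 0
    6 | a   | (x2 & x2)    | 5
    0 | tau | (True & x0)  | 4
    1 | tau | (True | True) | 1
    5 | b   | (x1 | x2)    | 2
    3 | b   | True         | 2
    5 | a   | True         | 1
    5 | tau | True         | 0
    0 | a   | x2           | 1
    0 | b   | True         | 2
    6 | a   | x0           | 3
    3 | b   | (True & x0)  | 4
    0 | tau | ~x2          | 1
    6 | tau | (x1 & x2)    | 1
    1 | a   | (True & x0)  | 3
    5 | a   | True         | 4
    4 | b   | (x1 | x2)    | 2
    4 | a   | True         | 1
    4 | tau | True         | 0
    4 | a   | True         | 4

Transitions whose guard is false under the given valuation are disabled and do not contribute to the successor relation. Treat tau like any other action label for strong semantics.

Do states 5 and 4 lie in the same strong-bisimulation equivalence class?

Refine partition for ~:
  π0 = {{0,1,2,3,4,5,6}}
  π1 = {{0},{1,4,5,6},{2},{3}}
  π2 = {{0},{1},{2},{3},{4,5},{6}}
6 equivalence class(es) (converged in 3)
[5]={4,5}  [4]={4,5}

Answer: BISIMILAR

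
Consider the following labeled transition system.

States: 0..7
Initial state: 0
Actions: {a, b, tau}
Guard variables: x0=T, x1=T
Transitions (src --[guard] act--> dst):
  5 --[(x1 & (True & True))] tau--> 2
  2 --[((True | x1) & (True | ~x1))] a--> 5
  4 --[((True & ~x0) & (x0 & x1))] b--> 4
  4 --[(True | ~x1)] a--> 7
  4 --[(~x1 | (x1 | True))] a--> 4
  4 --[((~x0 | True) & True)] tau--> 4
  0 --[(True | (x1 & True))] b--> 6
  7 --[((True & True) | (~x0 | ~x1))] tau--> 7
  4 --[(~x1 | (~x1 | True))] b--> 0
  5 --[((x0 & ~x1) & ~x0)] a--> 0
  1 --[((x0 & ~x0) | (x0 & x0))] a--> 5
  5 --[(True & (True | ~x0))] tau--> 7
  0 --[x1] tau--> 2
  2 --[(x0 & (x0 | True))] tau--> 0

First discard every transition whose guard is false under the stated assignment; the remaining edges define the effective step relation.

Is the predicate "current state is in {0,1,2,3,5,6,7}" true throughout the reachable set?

Answer: INVARIANT HOLDS

Analysis:
Allowed set {0,1,2,3,5,6,7}
R = {0,2,5,6,7}
  0: safe
  2: safe
  5: safe
  6: safe
  7: safe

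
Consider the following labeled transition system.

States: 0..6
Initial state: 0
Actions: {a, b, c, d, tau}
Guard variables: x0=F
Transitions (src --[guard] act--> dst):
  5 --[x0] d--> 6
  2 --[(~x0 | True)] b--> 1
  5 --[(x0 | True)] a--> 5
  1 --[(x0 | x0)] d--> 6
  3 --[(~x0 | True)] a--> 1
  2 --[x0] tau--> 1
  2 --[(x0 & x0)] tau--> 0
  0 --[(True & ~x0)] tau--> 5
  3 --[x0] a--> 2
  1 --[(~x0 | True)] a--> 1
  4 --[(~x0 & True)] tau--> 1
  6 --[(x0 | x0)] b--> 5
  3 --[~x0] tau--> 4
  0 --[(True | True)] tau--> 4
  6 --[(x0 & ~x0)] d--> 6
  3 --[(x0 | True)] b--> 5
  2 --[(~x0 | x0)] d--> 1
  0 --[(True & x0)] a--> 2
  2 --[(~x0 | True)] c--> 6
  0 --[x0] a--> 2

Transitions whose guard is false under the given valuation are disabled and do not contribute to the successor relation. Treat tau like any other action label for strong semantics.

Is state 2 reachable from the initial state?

Answer: UNREACHABLE

Trace:
After dropping false guards: 11 live edges.
L0 = {0}
L1 = {4,5}  cumulative {0,4,5}
L2 = {1}  cumulative {0,1,4,5}
Reachable = {0,1,4,5}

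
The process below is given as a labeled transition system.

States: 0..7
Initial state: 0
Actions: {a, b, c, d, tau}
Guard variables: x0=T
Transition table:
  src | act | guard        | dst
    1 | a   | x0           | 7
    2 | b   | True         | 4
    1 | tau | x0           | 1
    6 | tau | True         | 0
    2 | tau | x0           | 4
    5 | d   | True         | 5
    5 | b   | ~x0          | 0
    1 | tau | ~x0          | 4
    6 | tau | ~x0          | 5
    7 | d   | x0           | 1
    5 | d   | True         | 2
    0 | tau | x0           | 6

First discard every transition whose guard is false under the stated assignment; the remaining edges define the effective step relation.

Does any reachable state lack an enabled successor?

Answer: DEADLOCK-FREE

Analysis:
Reach set: {0,6}
  0: tau→6  [1 exit(s)]
  6: tau→0  [1 exit(s)]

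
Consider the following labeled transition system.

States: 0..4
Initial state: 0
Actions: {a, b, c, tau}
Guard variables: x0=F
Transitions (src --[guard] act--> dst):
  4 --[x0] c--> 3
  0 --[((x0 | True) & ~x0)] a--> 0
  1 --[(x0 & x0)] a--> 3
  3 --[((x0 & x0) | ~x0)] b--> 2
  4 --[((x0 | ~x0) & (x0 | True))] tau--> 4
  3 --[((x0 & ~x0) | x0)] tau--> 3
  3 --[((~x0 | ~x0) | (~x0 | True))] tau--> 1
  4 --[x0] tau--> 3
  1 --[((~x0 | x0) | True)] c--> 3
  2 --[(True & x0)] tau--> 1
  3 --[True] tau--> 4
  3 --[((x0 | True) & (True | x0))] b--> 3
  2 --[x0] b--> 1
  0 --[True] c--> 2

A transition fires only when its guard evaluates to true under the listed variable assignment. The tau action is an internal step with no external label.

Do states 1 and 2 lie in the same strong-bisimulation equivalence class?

Answer: NOT BISIMILAR

Trace:
Refine partition for ~:
  π0 = {{0,1,2,3,4}}
  π1 = {{0},{1},{2},{3},{4}}
5 equivalence class(es) (converged in 2)
class of 1: {1}; class of 2: {2}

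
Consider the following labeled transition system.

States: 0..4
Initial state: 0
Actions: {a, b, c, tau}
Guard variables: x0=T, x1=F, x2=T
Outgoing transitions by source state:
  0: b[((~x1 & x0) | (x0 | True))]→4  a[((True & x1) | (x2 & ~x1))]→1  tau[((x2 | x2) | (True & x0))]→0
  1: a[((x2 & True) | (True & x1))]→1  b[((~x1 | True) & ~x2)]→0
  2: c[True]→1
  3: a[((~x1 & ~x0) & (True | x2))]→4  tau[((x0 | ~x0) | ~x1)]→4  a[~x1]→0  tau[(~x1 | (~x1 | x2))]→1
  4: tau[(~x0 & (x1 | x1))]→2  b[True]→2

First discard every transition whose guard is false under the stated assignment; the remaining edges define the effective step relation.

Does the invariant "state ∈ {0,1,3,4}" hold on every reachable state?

Answer: INVARIANT VIOLATED at state 2

Trace:
Safe = {0,1,3,4}
Reach set: {0,1,2,4}
  0: safe
  1: safe
  2: ✗ unsafe
  4: safe
witness against invariant: b·b → 2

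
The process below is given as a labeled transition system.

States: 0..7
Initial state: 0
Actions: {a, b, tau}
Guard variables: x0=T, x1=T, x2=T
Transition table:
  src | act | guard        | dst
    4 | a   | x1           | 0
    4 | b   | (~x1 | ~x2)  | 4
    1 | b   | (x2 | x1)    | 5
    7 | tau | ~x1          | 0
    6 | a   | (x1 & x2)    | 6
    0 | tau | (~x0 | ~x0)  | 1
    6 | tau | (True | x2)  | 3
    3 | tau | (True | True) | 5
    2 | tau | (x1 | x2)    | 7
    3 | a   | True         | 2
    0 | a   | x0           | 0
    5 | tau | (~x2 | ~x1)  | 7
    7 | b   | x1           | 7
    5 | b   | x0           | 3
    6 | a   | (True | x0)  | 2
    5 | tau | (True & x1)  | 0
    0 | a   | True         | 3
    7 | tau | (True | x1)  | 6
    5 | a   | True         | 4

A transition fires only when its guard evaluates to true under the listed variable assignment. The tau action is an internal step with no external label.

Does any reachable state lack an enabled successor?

Answer: DEADLOCK-FREE

Working:
R = {0,2,3,4,5,6,7}
  0: a→0  a→3  [2 exit(s)]
  2: tau→7  [1 exit(s)]
  3: a→2  tau→5  [2 exit(s)]
  4: a→0  [1 exit(s)]
  5: a→4  b→3  tau→0  [3 exit(s)]
  6: a→2  a→6  tau→3  [3 exit(s)]
  7: b→7  tau→6  [2 exit(s)]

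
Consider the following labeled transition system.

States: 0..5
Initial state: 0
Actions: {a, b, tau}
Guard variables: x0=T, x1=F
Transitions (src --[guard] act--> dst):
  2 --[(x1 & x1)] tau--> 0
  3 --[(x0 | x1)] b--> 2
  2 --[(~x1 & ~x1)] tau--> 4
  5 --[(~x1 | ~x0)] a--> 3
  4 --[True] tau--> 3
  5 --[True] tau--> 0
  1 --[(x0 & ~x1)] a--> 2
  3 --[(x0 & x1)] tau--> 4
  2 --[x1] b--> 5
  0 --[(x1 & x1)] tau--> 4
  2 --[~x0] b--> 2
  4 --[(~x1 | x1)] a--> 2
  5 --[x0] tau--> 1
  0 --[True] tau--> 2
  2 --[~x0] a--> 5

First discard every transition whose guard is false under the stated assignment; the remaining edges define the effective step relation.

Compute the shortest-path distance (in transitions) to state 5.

BFS to 5:
  L0 = {0}
  L1 = {2}
  L2 = {4}
  L3 = {3}
5 never appears.

Answer: UNREACHABLE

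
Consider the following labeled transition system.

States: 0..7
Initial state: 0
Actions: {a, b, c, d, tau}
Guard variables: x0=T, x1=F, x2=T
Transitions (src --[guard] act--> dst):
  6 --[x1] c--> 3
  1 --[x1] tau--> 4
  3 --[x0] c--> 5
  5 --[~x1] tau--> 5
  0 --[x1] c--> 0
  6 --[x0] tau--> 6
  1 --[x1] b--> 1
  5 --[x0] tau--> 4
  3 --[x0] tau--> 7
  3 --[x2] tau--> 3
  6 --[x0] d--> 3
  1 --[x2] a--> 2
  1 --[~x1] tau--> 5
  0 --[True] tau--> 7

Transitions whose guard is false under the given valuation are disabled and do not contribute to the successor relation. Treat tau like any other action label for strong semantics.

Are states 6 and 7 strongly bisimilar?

Bisimulation quotient by refinement:
  π0 = {{0,1,2,3,4,5,6,7}}
  π1 = {{0,5},{1},{2,4,7},{3},{6}}
  π2 = {{0},{1},{2,4,7},{3},{5},{6}}
stable after 3 split(s): 6 block(s)
[6]={6}  [7]={2,4,7}

Answer: NOT BISIMILAR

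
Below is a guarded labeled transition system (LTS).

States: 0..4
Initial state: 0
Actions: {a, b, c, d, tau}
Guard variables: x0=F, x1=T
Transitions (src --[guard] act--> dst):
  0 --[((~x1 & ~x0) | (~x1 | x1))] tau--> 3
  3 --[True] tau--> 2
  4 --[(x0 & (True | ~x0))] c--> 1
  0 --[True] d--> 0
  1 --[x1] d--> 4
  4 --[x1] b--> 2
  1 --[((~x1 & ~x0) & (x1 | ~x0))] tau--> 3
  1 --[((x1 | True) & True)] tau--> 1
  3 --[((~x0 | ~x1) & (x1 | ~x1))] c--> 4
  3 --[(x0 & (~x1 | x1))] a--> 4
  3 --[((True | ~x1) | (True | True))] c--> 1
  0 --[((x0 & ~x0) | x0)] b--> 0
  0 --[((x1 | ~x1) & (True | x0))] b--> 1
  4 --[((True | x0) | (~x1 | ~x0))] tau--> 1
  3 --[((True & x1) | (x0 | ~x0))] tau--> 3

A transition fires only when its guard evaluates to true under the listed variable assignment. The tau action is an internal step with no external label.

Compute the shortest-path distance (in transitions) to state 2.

BFS to 2:
  Layer 0: {0}
  Layer 1: {1,3}
  Layer 2: {2,4}
2 enters at depth 2; path tau·tau

Answer: 2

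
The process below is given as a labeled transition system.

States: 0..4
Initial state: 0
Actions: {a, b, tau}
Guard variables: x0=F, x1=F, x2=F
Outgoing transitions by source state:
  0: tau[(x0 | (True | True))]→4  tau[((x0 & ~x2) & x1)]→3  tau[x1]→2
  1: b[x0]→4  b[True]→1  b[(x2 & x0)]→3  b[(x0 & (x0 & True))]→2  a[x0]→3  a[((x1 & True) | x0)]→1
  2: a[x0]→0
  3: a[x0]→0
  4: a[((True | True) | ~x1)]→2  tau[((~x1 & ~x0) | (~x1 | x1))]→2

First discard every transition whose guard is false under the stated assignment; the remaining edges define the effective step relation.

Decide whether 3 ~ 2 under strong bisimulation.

Bisimulation quotient by refinement:
  P[0] = {{0,1,2,3,4}}
  P[1] = {{0},{1},{2,3},{4}}
4 equivalence class(es) (converged in 2)
class of 3: {2,3}; class of 2: {2,3}

Answer: BISIMILAR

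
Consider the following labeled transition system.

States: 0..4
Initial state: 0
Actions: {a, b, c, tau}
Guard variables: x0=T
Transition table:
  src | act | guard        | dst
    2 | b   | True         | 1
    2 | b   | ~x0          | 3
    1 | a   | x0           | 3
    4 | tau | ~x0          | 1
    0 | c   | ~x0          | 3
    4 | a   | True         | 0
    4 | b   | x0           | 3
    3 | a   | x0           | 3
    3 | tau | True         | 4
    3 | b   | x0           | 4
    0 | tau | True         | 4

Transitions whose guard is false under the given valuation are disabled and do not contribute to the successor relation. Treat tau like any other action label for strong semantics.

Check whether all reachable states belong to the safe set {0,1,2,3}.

Inv-set: {0,1,2,3}
Reachable = {0,3,4}
  0: ✓
  3: ✓
  4: outside
reach 4 via tau — violates

Answer: INVARIANT VIOLATED at state 4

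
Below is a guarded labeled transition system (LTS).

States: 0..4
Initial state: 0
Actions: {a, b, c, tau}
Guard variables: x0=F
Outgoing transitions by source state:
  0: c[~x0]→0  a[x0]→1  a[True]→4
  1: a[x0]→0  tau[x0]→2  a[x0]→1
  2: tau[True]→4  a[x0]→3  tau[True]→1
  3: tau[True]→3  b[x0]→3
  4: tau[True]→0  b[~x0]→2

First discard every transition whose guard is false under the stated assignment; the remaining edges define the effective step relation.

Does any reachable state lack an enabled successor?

R = {0,1,2,4}
  0: a→4  c→0  [deg 2]
  1: ∅  [deadlock]
  2: tau→1  tau→4  [deg 2]
  4: b→2  tau→0  [deg 2]
witness 1: a·b·tau

Answer: DEADLOCK at state 1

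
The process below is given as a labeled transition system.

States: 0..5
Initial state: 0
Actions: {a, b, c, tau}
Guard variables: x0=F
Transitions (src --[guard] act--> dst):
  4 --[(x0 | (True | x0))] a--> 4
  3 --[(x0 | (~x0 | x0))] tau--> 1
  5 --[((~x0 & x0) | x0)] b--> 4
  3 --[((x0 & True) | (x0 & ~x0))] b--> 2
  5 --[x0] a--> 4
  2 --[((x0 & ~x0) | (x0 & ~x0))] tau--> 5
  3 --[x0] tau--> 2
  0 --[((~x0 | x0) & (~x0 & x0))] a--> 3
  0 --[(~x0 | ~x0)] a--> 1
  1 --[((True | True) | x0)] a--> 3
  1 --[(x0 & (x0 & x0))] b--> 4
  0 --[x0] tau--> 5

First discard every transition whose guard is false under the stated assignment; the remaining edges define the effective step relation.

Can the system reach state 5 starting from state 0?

Answer: UNREACHABLE

Analysis:
4 transition(s) survive guard evaluation.
Layer 0: {0}
Layer 1: {1}  cumulative {0,1}
Layer 2: {3}  cumulative {0,1,3}
Reach set: {0,1,3}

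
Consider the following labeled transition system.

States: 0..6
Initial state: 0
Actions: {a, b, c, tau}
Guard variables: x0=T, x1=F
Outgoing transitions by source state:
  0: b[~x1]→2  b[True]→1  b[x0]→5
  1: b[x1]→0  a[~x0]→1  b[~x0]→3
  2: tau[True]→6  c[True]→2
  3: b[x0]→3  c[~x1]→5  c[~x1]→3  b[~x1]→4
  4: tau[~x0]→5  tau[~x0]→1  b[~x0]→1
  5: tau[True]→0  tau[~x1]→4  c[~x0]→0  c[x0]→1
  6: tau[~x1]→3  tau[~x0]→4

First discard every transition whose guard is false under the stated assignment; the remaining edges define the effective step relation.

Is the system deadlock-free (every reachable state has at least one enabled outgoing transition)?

Answer: DEADLOCK at state 1

Trace:
Reach set: {0,1,2,3,4,5,6}
  0: b→1  b→2  b→5  [3 out]
  1: ∅  [deadlock]
  2: c→2  tau→6  [2 out]
  3: b→3  b→4  c→3  c→5  [4 out]
  4: ∅  [deadlock]
  5: c→1  tau→0  tau→4  [3 out]
  6: tau→3  [1 out]
witness 1: b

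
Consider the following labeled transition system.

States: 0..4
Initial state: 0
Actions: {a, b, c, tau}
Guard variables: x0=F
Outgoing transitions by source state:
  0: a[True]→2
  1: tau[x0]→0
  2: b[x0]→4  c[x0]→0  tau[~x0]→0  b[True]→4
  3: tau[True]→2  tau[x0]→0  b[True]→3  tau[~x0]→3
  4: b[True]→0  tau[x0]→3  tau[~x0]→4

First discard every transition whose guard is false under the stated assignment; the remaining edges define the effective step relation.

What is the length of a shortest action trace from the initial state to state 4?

Answer: 2

Analysis:
Layered search for 4:
  Layer 0: {0}
  Layer 1: {2}
  Layer 2: {4}
first hit 4 at d=2 via a·b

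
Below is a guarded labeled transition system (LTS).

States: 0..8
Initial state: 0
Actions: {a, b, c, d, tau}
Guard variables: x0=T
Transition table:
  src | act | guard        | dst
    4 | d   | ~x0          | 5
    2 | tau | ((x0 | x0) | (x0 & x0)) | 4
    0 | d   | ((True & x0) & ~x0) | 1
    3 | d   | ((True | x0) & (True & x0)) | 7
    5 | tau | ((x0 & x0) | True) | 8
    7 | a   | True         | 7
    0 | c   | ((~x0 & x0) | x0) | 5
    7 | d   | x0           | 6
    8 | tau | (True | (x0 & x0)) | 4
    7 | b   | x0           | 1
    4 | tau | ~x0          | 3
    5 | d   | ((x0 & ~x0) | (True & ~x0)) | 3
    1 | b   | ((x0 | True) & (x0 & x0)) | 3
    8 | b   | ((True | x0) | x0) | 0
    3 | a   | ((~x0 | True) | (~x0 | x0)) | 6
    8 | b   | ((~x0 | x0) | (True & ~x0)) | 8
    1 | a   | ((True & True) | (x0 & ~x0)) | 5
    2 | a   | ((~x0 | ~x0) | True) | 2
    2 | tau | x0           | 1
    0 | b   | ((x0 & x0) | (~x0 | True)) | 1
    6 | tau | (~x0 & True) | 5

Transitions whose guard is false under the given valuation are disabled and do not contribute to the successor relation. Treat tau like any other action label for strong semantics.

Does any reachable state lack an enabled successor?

Answer: DEADLOCK at state 4

Analysis:
R = {0,1,3,4,5,6,7,8}
  0: b→1  c→5  [2 out]
  1: a→5  b→3  [2 out]
  3: a→6  d→7  [2 out]
  4: ∅  [no exit]
  5: tau→8  [1 out]
  6: ∅  [no exit]
  7: a→7  b→1  d→6  [3 out]
  8: b→0  b→8  tau→4  [3 out]
witness 4: c·tau·tau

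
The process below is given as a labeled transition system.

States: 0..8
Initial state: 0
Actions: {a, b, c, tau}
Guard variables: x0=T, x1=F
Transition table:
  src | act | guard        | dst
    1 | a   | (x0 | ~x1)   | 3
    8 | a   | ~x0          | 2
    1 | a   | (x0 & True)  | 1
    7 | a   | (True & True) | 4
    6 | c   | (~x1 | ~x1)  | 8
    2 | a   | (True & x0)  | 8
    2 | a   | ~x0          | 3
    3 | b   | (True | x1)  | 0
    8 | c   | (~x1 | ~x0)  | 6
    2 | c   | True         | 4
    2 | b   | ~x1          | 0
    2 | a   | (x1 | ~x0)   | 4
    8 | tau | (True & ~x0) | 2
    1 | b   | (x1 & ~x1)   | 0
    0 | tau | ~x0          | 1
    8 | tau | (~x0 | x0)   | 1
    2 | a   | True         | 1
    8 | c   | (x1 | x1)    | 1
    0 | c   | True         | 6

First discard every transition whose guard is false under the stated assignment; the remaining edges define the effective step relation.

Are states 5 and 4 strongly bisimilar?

Compute ~ classes (split until stable):
  P[0] = {{0,1,2,3,4,5,6,7,8}}
  P[1] = {{0,6},{1,7},{2},{3},{4,5},{8}}
  P[2] = {{0},{1},{2},{3},{4,5},{6},{7},{8}}
stable after 3 split(s): 8 block(s)
class of 5: {4,5}; class of 4: {4,5}

Answer: BISIMILAR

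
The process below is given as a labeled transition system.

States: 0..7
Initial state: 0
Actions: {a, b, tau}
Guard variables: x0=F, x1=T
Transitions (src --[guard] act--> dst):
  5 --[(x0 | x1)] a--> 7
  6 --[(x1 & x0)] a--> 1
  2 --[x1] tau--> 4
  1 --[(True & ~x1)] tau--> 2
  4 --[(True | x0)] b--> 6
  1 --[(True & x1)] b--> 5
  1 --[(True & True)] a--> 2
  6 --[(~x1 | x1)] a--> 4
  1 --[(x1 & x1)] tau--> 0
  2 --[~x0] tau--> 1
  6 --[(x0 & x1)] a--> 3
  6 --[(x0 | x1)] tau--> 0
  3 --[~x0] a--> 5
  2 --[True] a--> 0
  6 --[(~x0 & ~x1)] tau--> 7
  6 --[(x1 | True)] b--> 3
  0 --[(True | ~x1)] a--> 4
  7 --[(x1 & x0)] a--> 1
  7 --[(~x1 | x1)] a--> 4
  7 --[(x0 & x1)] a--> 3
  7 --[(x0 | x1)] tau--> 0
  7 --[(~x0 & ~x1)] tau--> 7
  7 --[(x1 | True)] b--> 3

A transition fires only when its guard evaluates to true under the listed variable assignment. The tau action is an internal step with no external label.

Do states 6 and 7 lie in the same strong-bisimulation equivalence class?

Answer: BISIMILAR

Analysis:
Refine partition for ~:
  π0 = {{0,1,2,3,4,5,6,7}}
  π1 = {{0,3,5},{1,6,7},{2},{4}}
  π2 = {{0},{1},{2},{3},{4},{5},{6,7}}
7 equivalence class(es) (converged in 3)
class of 6: {6,7}; class of 7: {6,7}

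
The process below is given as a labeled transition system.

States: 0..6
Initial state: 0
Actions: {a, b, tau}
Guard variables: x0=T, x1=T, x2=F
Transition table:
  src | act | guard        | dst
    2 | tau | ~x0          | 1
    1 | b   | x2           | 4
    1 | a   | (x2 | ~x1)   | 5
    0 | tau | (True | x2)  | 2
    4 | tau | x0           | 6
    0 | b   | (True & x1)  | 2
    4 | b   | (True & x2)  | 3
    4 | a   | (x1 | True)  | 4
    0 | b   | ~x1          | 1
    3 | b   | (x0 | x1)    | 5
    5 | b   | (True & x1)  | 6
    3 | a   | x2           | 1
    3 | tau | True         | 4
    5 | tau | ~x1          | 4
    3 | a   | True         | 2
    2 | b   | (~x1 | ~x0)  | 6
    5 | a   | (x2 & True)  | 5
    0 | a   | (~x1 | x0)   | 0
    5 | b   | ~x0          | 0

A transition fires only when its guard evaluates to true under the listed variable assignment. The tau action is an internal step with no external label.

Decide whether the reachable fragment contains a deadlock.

R = {0,2}
  0: a→0  b→2  tau→2  [3 out]
  2: ∅  [STUCK]
witness 2: tau

Answer: DEADLOCK at state 2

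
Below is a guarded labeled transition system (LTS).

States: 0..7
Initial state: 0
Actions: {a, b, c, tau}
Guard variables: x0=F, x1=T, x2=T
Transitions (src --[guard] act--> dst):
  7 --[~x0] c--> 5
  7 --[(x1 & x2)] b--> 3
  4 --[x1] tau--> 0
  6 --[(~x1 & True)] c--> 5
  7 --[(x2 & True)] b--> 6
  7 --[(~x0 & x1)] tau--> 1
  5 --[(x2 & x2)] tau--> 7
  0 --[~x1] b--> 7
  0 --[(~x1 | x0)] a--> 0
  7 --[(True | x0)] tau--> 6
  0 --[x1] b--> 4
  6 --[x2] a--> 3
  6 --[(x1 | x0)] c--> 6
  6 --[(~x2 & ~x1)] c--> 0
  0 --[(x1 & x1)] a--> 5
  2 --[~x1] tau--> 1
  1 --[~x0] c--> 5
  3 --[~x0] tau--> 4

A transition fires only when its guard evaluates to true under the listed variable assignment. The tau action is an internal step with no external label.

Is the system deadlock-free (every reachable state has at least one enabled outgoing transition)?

R = {0,1,3,4,5,6,7}
  0: a→5  b→4  [2 out]
  1: c→5  [1 out]
  3: tau→4  [1 out]
  4: tau→0  [1 out]
  5: tau→7  [1 out]
  6: a→3  c→6  [2 out]
  7: b→3  b→6  c→5  tau→1  tau→6  [5 out]

Answer: DEADLOCK-FREE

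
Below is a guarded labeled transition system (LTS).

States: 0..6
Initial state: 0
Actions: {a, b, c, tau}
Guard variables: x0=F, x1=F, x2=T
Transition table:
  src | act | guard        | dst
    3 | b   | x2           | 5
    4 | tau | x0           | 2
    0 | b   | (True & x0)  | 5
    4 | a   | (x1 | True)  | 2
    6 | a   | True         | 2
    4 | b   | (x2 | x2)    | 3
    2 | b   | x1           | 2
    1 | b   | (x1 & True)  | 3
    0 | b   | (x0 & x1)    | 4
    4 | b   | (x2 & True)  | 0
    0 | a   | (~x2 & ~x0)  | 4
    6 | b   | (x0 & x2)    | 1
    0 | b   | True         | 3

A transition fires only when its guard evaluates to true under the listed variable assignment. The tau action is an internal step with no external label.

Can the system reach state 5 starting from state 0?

After dropping false guards: 6 live edges.
depth 0: {0}
depth 1: {3}  total {0,3}
depth 2: {5}  total {0,3,5}
Reachable = {0,3,5}
Path to 5: b·b

Answer: REACHABLE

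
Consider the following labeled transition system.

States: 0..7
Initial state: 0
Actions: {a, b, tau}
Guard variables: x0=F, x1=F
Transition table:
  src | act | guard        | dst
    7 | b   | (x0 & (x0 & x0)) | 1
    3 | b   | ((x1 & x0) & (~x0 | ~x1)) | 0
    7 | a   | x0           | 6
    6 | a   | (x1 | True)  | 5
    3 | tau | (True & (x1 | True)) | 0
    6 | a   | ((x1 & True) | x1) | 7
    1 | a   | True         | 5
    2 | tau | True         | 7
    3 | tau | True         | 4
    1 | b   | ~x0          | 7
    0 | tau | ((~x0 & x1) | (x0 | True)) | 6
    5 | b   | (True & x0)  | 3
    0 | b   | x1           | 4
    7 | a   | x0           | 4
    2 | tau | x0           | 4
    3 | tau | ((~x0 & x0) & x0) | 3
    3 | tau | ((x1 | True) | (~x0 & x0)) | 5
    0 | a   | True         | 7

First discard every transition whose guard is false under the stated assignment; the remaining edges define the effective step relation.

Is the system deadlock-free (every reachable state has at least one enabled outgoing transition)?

Reach set: {0,5,6,7}
  0: a→7  tau→6  [2 exit(s)]
  5: ∅  [no exit]
  6: a→5  [1 exit(s)]
  7: ∅  [no exit]
Path to 5: tau·a

Answer: DEADLOCK at state 5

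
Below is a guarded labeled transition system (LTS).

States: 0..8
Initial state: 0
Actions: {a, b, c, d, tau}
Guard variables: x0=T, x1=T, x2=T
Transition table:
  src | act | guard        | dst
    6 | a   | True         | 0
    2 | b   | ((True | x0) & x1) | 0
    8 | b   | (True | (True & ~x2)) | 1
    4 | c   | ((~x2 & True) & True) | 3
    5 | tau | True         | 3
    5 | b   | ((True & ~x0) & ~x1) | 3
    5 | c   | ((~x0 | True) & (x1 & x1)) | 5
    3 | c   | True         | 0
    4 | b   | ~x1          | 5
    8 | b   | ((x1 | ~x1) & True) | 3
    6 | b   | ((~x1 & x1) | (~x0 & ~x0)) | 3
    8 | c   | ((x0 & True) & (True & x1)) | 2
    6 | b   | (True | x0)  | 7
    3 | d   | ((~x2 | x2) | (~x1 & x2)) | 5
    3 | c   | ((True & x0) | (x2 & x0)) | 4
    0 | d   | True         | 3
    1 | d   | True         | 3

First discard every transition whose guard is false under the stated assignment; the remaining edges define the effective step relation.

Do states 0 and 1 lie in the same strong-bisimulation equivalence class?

Answer: BISIMILAR

Trace:
Bisimulation quotient by refinement:
  π0 = {{0,1,2,3,4,5,6,7,8}}
  π1 = {{0,1},{2},{3},{4,7},{5},{6},{8}}
Fixed point at round 2; 7 class(es).
0∈{0,1}, 1∈{0,1}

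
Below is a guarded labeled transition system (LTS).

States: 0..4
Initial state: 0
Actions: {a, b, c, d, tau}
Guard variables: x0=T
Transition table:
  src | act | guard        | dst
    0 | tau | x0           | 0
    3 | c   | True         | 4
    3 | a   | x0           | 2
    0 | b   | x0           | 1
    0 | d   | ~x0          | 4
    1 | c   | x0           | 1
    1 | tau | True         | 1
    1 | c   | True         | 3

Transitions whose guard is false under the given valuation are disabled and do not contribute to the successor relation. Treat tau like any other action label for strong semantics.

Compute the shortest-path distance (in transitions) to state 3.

Answer: 2

Working:
Layered search for 3:
  Layer 0: {0}
  Layer 1: {1}
  Layer 2: {3}
depth(3)=2, e.g. b·c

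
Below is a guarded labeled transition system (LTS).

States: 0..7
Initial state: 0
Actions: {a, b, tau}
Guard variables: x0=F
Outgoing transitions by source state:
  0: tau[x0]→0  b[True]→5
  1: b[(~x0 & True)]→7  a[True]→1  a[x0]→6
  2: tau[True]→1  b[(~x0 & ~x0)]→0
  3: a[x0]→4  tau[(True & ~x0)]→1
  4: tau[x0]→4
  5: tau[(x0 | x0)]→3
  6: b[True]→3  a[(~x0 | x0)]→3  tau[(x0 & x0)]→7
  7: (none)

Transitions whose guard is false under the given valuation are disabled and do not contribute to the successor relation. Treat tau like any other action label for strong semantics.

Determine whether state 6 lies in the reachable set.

After dropping false guards: 8 live edges.
depth 0: {0}
depth 1: {5}  now seen {0,5}
R = {0,5}

Answer: UNREACHABLE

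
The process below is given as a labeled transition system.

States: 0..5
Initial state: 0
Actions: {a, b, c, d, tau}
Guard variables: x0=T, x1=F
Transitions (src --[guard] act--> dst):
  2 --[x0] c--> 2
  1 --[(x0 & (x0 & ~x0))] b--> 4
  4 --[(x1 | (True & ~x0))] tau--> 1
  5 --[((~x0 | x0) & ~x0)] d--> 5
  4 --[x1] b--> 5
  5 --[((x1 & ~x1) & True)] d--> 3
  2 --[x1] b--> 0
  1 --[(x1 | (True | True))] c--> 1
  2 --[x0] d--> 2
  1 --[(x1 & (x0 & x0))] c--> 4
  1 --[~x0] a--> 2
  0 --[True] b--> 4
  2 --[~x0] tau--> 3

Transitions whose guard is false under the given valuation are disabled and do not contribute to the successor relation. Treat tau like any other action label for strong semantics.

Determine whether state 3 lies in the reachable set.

Answer: UNREACHABLE

Analysis:
Guard filter leaves 4 enabled edge(s).
Layer 0: {0}
Layer 1: {4}  cumulative {0,4}
Reachable = {0,4}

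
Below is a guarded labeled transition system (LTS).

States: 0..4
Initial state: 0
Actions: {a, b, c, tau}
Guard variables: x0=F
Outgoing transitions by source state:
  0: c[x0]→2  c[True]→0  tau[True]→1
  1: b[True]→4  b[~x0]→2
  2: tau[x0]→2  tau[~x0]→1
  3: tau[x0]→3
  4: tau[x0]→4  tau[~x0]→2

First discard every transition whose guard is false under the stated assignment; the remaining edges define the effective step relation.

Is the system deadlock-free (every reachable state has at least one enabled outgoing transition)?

R = {0,1,2,4}
  0: c→0  tau→1  [2 exit(s)]
  1: b→2  b→4  [2 exit(s)]
  2: tau→1  [1 exit(s)]
  4: tau→2  [1 exit(s)]

Answer: DEADLOCK-FREE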